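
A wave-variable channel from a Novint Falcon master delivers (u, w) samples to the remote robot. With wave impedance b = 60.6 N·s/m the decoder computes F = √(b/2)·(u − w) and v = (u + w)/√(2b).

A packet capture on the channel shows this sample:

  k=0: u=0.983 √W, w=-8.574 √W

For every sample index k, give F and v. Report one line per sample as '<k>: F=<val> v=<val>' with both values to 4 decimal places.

k=0: u−w=9.5570, u+w=-7.5910; √(b/2)=5.5045, √(2b)=11.0091; F=5.5045×9.557=52.6069, v=-7.5910/11.0091=-0.6895

0: F=52.6069 v=-0.6895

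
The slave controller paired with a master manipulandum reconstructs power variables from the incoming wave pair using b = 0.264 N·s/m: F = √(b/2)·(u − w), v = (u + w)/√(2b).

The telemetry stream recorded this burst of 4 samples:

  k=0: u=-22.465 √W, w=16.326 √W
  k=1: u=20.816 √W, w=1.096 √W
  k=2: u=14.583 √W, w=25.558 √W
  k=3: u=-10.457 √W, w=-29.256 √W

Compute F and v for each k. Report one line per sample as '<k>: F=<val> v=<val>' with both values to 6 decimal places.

0: F=-14.093470 v=-8.448521
1: F=7.164632 v=30.155398
2: F=-3.987416 v=55.242233
3: F=6.830016 v=-54.653218

k=0: u−w=-38.791000, u+w=-6.139000; √(b/2)=0.363318, √(2b)=0.726636; F=0.363318×(-38.791)=-14.093470, v=-6.139000/0.726636=-8.448521
k=1: u−w=19.720000, u+w=21.912000; √(b/2)=0.363318, √(2b)=0.726636; F=0.363318×19.72=7.164632, v=21.912000/0.726636=30.155398
k=2: u−w=-10.975000, u+w=40.141000; √(b/2)=0.363318, √(2b)=0.726636; F=0.363318×(-10.975)=-3.987416, v=40.141000/0.726636=55.242233
k=3: u−w=18.799000, u+w=-39.713000; √(b/2)=0.363318, √(2b)=0.726636; F=0.363318×18.799=6.830016, v=-39.713000/0.726636=-54.653218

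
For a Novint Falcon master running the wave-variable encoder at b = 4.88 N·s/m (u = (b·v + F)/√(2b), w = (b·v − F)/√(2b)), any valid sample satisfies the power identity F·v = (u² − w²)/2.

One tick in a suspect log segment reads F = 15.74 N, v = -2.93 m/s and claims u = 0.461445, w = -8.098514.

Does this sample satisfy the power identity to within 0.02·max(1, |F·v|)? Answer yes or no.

F·v = 15.74×(-2.93) = -46.118200 W.
(u² − w²)/2 = (0.212931 − 65.585929)/2 = -32.686499 W.
|Δ| = 13.431701;  2% of max(1, |F·v|) = 0.922364.

no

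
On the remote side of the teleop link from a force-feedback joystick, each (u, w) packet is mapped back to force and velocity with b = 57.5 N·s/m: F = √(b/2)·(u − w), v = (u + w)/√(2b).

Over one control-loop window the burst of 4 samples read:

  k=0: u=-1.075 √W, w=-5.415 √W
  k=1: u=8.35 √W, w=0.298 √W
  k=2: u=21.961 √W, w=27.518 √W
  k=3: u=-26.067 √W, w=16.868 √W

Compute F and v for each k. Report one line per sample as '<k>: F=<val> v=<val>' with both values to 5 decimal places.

k=0: u−w=4.34000, u+w=-6.49000; √(b/2)=5.36190, √(2b)=10.72381; F=5.36190×4.34=23.27066, v=-6.49000/10.72381=-0.60520
k=1: u−w=8.05200, u+w=8.64800; √(b/2)=5.36190, √(2b)=10.72381; F=5.36190×8.052=43.17404, v=8.64800/10.72381=0.80643
k=2: u−w=-5.55700, u+w=49.47900; √(b/2)=5.36190, √(2b)=10.72381; F=5.36190×(-5.557)=-29.79609, v=49.47900/10.72381=4.61394
k=3: u−w=-42.93500, u+w=-9.19900; √(b/2)=5.36190, √(2b)=10.72381; F=5.36190×(-42.935)=-230.21329, v=-9.19900/10.72381=-0.85781

0: F=23.27066 v=-0.60520
1: F=43.17404 v=0.80643
2: F=-29.79609 v=4.61394
3: F=-230.21329 v=-0.85781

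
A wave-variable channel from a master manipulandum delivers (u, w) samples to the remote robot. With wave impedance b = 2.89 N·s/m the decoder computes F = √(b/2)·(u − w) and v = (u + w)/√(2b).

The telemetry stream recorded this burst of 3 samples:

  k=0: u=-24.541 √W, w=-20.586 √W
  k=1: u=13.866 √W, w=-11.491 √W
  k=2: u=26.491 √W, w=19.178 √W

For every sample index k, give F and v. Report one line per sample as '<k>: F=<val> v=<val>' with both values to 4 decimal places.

0: F=-4.7542 v=-18.7704
1: F=30.4812 v=0.9879
2: F=8.7908 v=18.9958

k=0: u−w=-3.9550, u+w=-45.1270; √(b/2)=1.2021, √(2b)=2.4042; F=1.2021×(-3.955)=-4.7542, v=-45.1270/2.4042=-18.7704
k=1: u−w=25.3570, u+w=2.3750; √(b/2)=1.2021, √(2b)=2.4042; F=1.2021×25.357=30.4812, v=2.3750/2.4042=0.9879
k=2: u−w=7.3130, u+w=45.6690; √(b/2)=1.2021, √(2b)=2.4042; F=1.2021×7.313=8.7908, v=45.6690/2.4042=18.9958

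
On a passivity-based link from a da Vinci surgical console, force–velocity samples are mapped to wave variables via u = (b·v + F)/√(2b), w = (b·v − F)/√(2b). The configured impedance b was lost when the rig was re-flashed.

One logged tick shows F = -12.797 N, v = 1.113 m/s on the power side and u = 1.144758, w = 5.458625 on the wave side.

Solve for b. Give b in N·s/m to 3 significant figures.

b = 17.6 N·s/m

u + w = 6.603383;  u + w = √(2b)·v, so √(2b) = 6.603383/1.113 = 5.932959.
b = (√(2b))²/2 = 35.199999/2 = 17.599999.
(Check via u − w = 2F/√(2b): u − w = -4.313867, 2F/√(2b) = -4.313868.)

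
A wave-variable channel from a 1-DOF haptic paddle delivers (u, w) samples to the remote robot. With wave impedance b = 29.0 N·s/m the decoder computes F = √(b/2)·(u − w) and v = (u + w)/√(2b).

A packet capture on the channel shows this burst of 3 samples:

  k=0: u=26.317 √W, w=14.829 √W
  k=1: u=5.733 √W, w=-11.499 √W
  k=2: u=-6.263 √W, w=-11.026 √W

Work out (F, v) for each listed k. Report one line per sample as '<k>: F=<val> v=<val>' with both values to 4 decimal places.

k=0: u−w=11.4880, u+w=41.1460; √(b/2)=3.8079, √(2b)=7.6158; F=3.8079×11.488=43.7450, v=41.1460/7.6158=5.4027
k=1: u−w=17.2320, u+w=-5.7660; √(b/2)=3.8079, √(2b)=7.6158; F=3.8079×17.232=65.6175, v=-5.7660/7.6158=-0.7571
k=2: u−w=4.7630, u+w=-17.2890; √(b/2)=3.8079, √(2b)=7.6158; F=3.8079×4.763=18.1370, v=-17.2890/7.6158=-2.2702

0: F=43.7450 v=5.4027
1: F=65.6175 v=-0.7571
2: F=18.1370 v=-2.2702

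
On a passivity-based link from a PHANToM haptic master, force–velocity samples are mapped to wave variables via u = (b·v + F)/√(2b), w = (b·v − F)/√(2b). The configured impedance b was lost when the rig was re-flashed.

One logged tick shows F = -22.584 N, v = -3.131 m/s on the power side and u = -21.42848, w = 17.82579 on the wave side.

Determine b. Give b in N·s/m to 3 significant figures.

b = 0.662 N·s/m

u + w = -3.6027;  u + w = √(2b)·v, so √(2b) = -3.6027/(-3.131) = 1.1507.
b = (√(2b))²/2 = 1.3240/2 = 0.6620.
(Check via u − w = 2F/√(2b): u − w = -39.2543, 2F/√(2b) = -39.2543.)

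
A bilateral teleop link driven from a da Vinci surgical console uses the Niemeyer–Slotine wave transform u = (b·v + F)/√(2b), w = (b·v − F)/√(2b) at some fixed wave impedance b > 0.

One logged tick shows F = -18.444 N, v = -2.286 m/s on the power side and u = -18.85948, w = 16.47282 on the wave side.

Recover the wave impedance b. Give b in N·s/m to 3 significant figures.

u + w = -2.38666;  u + w = √(2b)·v, so √(2b) = -2.38666/(-2.286) = 1.04403.
b = (√(2b))²/2 = 1.09001/2 = 0.54500.
(Check via u − w = 2F/√(2b): u − w = -35.33230, 2F/√(2b) = -35.33221.)

b = 0.545 N·s/m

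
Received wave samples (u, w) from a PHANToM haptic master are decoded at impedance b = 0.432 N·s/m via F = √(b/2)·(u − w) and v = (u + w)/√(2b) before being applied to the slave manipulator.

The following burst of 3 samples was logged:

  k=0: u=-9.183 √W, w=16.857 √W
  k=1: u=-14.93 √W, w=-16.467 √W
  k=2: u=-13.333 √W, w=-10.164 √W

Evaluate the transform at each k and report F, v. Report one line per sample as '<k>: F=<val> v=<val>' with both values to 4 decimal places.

0: F=-12.1023 v=8.2559
1: F=0.7143 v=-33.7778
2: F=-1.4728 v=-25.2787

k=0: u−w=-26.0400, u+w=7.6740; √(b/2)=0.4648, √(2b)=0.9295; F=0.4648×(-26.04)=-12.1023, v=7.6740/0.9295=8.2559
k=1: u−w=1.5370, u+w=-31.3970; √(b/2)=0.4648, √(2b)=0.9295; F=0.4648×1.537=0.7143, v=-31.3970/0.9295=-33.7778
k=2: u−w=-3.1690, u+w=-23.4970; √(b/2)=0.4648, √(2b)=0.9295; F=0.4648×(-3.169)=-1.4728, v=-23.4970/0.9295=-25.2787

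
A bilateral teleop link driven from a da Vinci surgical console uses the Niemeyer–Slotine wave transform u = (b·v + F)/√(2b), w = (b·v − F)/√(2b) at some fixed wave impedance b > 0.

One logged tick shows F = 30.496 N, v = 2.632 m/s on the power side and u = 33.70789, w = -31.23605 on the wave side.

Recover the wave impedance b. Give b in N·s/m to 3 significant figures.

u + w = 2.47184;  u + w = √(2b)·v, so √(2b) = 2.47184/2.632 = 0.93915.
b = (√(2b))²/2 = 0.88200/2 = 0.44100.
(Check via u − w = 2F/√(2b): u − w = 64.94394, 2F/√(2b) = 64.94391.)

b = 0.441 N·s/m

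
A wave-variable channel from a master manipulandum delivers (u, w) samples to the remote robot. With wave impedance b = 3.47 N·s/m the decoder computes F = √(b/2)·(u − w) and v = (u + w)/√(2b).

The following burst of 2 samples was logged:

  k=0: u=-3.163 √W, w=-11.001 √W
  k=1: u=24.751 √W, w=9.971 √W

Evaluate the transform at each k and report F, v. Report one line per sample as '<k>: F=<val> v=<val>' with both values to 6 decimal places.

0: F=10.324166 v=-5.376581
1: F=19.468127 v=13.180291

k=0: u−w=7.838000, u+w=-14.164000; √(b/2)=1.317194, √(2b)=2.634388; F=1.317194×7.838=10.324166, v=-14.164000/2.634388=-5.376581
k=1: u−w=14.780000, u+w=34.722000; √(b/2)=1.317194, √(2b)=2.634388; F=1.317194×14.78=19.468127, v=34.722000/2.634388=13.180291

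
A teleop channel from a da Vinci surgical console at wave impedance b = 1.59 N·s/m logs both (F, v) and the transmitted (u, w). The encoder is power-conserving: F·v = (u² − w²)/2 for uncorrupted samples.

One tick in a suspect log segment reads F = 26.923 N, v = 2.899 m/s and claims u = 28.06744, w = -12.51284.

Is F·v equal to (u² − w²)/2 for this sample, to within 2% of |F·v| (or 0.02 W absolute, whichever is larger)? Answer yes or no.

no

F·v = 26.923×2.899 = 78.0498 W.
(u² − w²)/2 = (787.7812 − 156.5712)/2 = 315.6050 W.
|Δ| = 237.5552;  2% of max(1, |F·v|) = 1.5610.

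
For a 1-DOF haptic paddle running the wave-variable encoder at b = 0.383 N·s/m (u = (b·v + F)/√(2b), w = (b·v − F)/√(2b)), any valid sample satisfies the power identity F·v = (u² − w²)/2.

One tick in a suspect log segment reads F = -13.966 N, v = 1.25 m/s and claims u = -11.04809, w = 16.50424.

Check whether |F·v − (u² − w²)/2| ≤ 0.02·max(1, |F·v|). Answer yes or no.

F·v = (-13.966)×1.25 = -17.4575 W.
(u² − w²)/2 = (122.0603 − 272.3899)/2 = -75.1648 W.
|Δ| = 57.7073;  2% of max(1, |F·v|) = 0.3492.

no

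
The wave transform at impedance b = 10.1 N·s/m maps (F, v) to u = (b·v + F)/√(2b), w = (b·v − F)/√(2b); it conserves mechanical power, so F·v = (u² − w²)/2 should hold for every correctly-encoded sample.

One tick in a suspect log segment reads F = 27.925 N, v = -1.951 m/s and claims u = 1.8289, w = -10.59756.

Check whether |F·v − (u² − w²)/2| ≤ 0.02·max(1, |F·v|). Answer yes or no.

F·v = 27.925×(-1.951) = -54.48168 W.
(u² − w²)/2 = (3.34488 − 112.30828)/2 = -54.48170 W.
|Δ| = 0.00003;  2% of max(1, |F·v|) = 1.08963.

yes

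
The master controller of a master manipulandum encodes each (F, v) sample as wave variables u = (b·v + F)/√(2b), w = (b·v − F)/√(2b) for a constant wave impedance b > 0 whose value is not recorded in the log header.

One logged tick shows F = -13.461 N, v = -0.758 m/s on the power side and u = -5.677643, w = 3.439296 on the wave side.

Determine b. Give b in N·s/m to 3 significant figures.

u + w = -2.238347;  u + w = √(2b)·v, so √(2b) = -2.238347/(-0.758) = 2.952964.
b = (√(2b))²/2 = 8.719999/2 = 4.359999.
(Check via u − w = 2F/√(2b): u − w = -9.116939, 2F/√(2b) = -9.116940.)

b = 4.36 N·s/m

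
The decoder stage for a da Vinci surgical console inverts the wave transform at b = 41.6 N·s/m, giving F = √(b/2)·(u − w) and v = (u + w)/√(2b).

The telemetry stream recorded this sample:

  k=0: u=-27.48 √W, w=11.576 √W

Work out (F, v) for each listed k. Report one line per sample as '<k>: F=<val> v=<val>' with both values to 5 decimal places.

0: F=-178.12277 v=-1.74359

k=0: u−w=-39.05600, u+w=-15.90400; √(b/2)=4.56070, √(2b)=9.12140; F=4.56070×(-39.056)=-178.12277, v=-15.90400/9.12140=-1.74359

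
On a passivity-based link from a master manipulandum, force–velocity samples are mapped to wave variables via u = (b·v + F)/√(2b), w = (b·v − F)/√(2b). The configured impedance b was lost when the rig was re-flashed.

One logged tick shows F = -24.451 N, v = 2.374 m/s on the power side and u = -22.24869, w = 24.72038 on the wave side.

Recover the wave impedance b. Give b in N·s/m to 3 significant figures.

u + w = 2.47169;  u + w = √(2b)·v, so √(2b) = 2.47169/2.374 = 1.04115.
b = (√(2b))²/2 = 1.08399/2 = 0.54200.
(Check via u − w = 2F/√(2b): u − w = -46.96907, 2F/√(2b) = -46.96922.)

b = 0.542 N·s/m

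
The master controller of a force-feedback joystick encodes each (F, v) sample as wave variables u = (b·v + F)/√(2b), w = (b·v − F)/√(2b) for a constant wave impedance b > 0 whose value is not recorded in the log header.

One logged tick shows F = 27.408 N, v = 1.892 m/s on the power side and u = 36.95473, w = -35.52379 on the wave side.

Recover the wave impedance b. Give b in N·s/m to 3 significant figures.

b = 0.286 N·s/m

u + w = 1.4309;  u + w = √(2b)·v, so √(2b) = 1.4309/1.892 = 0.7563.
b = (√(2b))²/2 = 0.5720/2 = 0.2860.
(Check via u − w = 2F/√(2b): u − w = 72.4785, 2F/√(2b) = 72.4781.)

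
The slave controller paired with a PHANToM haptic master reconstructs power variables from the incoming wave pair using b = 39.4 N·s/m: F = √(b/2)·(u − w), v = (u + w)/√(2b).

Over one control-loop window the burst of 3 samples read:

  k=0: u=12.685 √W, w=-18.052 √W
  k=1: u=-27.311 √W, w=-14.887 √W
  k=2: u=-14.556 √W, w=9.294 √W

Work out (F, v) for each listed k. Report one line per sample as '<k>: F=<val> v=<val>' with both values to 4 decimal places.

k=0: u−w=30.7370, u+w=-5.3670; √(b/2)=4.4385, √(2b)=8.8769; F=4.4385×30.737=136.4252, v=-5.3670/8.8769=-0.6046
k=1: u−w=-12.4240, u+w=-42.1980; √(b/2)=4.4385, √(2b)=8.8769; F=4.4385×(-12.424)=-55.1435, v=-42.1980/8.8769=-4.7537
k=2: u−w=-23.8500, u+w=-5.2620; √(b/2)=4.4385, √(2b)=8.8769; F=4.4385×(-23.85)=-105.8575, v=-5.2620/8.8769=-0.5928

0: F=136.4252 v=-0.6046
1: F=-55.1435 v=-4.7537
2: F=-105.8575 v=-0.5928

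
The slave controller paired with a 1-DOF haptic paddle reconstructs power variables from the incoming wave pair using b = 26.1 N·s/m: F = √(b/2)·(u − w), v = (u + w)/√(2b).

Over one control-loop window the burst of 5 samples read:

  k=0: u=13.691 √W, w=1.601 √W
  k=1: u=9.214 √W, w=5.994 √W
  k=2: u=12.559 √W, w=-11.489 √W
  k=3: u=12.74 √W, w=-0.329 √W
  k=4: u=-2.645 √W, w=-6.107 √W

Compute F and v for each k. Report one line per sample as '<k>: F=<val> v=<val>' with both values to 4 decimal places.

0: F=43.6749 v=2.1166
1: F=11.6322 v=2.1049
2: F=86.8729 v=0.1481
3: F=47.2115 v=1.7178
4: F=12.5064 v=-1.2114

k=0: u−w=12.0900, u+w=15.2920; √(b/2)=3.6125, √(2b)=7.2250; F=3.6125×12.09=43.6749, v=15.2920/7.2250=2.1166
k=1: u−w=3.2200, u+w=15.2080; √(b/2)=3.6125, √(2b)=7.2250; F=3.6125×3.22=11.6322, v=15.2080/7.2250=2.1049
k=2: u−w=24.0480, u+w=1.0700; √(b/2)=3.6125, √(2b)=7.2250; F=3.6125×24.048=86.8729, v=1.0700/7.2250=0.1481
k=3: u−w=13.0690, u+w=12.4110; √(b/2)=3.6125, √(2b)=7.2250; F=3.6125×13.069=47.2115, v=12.4110/7.2250=1.7178
k=4: u−w=3.4620, u+w=-8.7520; √(b/2)=3.6125, √(2b)=7.2250; F=3.6125×3.462=12.5064, v=-8.7520/7.2250=-1.2114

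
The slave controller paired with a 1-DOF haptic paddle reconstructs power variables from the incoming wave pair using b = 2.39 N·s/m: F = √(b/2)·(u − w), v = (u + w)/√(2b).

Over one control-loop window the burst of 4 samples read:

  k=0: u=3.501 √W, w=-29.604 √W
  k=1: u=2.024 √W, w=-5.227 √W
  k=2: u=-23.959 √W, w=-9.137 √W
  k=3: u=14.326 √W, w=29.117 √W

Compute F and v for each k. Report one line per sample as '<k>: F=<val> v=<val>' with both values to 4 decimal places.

0: F=36.1891 v=-11.9392
1: F=7.9265 v=-1.4650
2: F=-16.2028 v=-15.1378
3: F=-16.1689 v=19.8704

k=0: u−w=33.1050, u+w=-26.1030; √(b/2)=1.0932, √(2b)=2.1863; F=1.0932×33.105=36.1891, v=-26.1030/2.1863=-11.9392
k=1: u−w=7.2510, u+w=-3.2030; √(b/2)=1.0932, √(2b)=2.1863; F=1.0932×7.251=7.9265, v=-3.2030/2.1863=-1.4650
k=2: u−w=-14.8220, u+w=-33.0960; √(b/2)=1.0932, √(2b)=2.1863; F=1.0932×(-14.822)=-16.2028, v=-33.0960/2.1863=-15.1378
k=3: u−w=-14.7910, u+w=43.4430; √(b/2)=1.0932, √(2b)=2.1863; F=1.0932×(-14.791)=-16.1689, v=43.4430/2.1863=19.8704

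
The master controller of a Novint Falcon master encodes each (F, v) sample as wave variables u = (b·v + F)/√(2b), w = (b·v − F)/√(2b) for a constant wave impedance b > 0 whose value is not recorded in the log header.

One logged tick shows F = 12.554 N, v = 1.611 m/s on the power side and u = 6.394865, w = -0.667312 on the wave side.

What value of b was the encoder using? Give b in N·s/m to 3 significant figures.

u + w = 5.727553;  u + w = √(2b)·v, so √(2b) = 5.727553/1.611 = 3.555278.
b = (√(2b))²/2 = 12.640002/2 = 6.320001.
(Check via u − w = 2F/√(2b): u − w = 7.062177, 2F/√(2b) = 7.062176.)

b = 6.32 N·s/m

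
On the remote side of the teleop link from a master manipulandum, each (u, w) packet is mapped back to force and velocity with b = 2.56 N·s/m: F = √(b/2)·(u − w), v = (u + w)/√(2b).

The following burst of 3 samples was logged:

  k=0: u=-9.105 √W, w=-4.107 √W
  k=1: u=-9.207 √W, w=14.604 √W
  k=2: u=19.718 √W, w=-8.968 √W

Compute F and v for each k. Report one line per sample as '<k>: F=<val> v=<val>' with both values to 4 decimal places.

k=0: u−w=-4.9980, u+w=-13.2120; √(b/2)=1.1314, √(2b)=2.2627; F=1.1314×(-4.998)=-5.6546, v=-13.2120/2.2627=-5.8389
k=1: u−w=-23.8110, u+w=5.3970; √(b/2)=1.1314, √(2b)=2.2627; F=1.1314×(-23.811)=-26.9391, v=5.3970/2.2627=2.3852
k=2: u−w=28.6860, u+w=10.7500; √(b/2)=1.1314, √(2b)=2.2627; F=1.1314×28.686=32.4545, v=10.7500/2.2627=4.7509

0: F=-5.6546 v=-5.8389
1: F=-26.9391 v=2.3852
2: F=32.4545 v=4.7509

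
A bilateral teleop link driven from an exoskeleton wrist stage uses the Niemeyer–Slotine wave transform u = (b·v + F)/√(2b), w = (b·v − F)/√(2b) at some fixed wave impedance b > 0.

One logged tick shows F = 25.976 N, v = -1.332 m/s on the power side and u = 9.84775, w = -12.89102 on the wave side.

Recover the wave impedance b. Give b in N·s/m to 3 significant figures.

b = 2.61 N·s/m

u + w = -3.04327;  u + w = √(2b)·v, so √(2b) = -3.04327/(-1.332) = 2.28474.
b = (√(2b))²/2 = 5.22002/2 = 2.61001.
(Check via u − w = 2F/√(2b): u − w = 22.73877, 2F/√(2b) = 22.73872.)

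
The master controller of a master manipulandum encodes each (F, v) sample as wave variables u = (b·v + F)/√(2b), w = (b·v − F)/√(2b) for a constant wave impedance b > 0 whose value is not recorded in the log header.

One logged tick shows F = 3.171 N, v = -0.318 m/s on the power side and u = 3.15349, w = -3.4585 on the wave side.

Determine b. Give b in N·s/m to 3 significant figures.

u + w = -0.30501;  u + w = √(2b)·v, so √(2b) = -0.30501/(-0.318) = 0.95915.
b = (√(2b))²/2 = 0.91997/2 = 0.45999.
(Check via u − w = 2F/√(2b): u − w = 6.61199, 2F/√(2b) = 6.61210.)

b = 0.46 N·s/m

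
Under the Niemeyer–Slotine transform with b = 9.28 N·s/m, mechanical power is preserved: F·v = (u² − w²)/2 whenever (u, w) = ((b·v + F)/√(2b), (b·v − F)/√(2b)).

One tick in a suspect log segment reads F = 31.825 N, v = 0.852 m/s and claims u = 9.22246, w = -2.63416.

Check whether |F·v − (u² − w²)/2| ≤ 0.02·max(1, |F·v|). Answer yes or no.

no

F·v = 31.825×0.852 = 27.1149 W.
(u² − w²)/2 = (85.0538 − 6.9388)/2 = 39.0575 W.
|Δ| = 11.9426;  2% of max(1, |F·v|) = 0.5423.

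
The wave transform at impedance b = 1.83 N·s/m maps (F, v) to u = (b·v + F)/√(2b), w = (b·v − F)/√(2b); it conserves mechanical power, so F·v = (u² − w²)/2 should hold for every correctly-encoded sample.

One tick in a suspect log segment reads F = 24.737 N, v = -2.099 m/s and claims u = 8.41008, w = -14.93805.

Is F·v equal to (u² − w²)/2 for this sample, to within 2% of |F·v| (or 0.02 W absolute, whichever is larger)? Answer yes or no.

no

F·v = 24.737×(-2.099) = -51.9230 W.
(u² − w²)/2 = (70.7294 − 223.1453)/2 = -76.2079 W.
|Δ| = 24.2850;  2% of max(1, |F·v|) = 1.0385.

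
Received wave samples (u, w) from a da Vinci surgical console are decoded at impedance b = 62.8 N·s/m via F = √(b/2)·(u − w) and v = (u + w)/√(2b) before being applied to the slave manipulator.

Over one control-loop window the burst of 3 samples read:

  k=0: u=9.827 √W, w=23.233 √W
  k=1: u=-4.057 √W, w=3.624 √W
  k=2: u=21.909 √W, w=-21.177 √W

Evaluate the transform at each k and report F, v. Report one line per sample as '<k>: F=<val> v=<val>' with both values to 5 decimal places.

k=0: u−w=-13.40600, u+w=33.06000; √(b/2)=5.60357, √(2b)=11.20714; F=5.60357×(-13.406)=-75.12146, v=33.06000/11.20714=2.94990
k=1: u−w=-7.68100, u+w=-0.43300; √(b/2)=5.60357, √(2b)=11.20714; F=5.60357×(-7.681)=-43.04102, v=-0.43300/11.20714=-0.03864
k=2: u−w=43.08600, u+w=0.73200; √(b/2)=5.60357, √(2b)=11.20714; F=5.60357×43.086=241.43543, v=0.73200/11.20714=0.06532

0: F=-75.12146 v=2.94990
1: F=-43.04102 v=-0.03864
2: F=241.43543 v=0.06532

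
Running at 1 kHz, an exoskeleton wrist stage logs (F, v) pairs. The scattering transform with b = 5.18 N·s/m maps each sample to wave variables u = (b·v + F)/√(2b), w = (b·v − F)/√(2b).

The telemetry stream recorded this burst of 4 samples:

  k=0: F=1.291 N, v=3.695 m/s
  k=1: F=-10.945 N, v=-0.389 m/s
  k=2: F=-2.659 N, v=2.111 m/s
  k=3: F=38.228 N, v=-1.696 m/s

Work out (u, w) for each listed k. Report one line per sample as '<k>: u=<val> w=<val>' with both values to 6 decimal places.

0: u=6.347634 w=5.545446
1: u=-4.026482 w=2.774410
2: u=2.571222 w=4.223444
3: u=9.147408 w=-14.606315

k=0: b·v=5.18×3.695=19.140100; √(2b)=3.218695; u=(19.140100+1.291)/3.218695=6.347634, w=(19.140100−1.291)/3.218695=5.545446
k=1: b·v=5.18×(-0.389)=-2.015020; √(2b)=3.218695; u=(-2.015020+(-10.945))/3.218695=-4.026482, w=(-2.015020−(-10.945))/3.218695=2.774410
k=2: b·v=5.18×2.111=10.934980; √(2b)=3.218695; u=(10.934980+(-2.659))/3.218695=2.571222, w=(10.934980−(-2.659))/3.218695=4.223444
k=3: b·v=5.18×(-1.696)=-8.785280; √(2b)=3.218695; u=(-8.785280+38.228)/3.218695=9.147408, w=(-8.785280−38.228)/3.218695=-14.606315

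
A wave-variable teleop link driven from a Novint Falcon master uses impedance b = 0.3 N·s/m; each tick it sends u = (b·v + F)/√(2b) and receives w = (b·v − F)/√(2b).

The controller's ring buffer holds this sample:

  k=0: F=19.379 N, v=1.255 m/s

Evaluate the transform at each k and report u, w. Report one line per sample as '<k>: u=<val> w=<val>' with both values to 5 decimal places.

k=0: b·v=0.3×1.255=0.37650; √(2b)=0.77460; u=(0.37650+19.379)/0.77460=25.50424, w=(0.37650−19.379)/0.77460=-24.53212

0: u=25.50424 w=-24.53212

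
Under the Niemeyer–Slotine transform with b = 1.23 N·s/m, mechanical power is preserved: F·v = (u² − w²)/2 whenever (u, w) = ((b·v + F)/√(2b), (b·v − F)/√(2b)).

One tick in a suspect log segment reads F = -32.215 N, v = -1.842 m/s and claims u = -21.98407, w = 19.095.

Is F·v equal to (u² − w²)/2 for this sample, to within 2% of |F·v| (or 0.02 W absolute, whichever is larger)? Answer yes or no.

yes

F·v = (-32.215)×(-1.842) = 59.34003 W.
(u² − w²)/2 = (483.29933 − 364.61902)/2 = 59.34015 W.
|Δ| = 0.00012;  2% of max(1, |F·v|) = 1.18680.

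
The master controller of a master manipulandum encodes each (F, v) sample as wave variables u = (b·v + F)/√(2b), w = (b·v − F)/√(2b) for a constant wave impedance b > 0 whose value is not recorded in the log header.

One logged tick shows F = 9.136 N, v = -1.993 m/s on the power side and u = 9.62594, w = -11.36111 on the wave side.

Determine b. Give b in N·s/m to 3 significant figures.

u + w = -1.73517;  u + w = √(2b)·v, so √(2b) = -1.73517/(-1.993) = 0.87063.
b = (√(2b))²/2 = 0.75800/2 = 0.37900.
(Check via u − w = 2F/√(2b): u − w = 20.98705, 2F/√(2b) = 20.98705.)

b = 0.379 N·s/m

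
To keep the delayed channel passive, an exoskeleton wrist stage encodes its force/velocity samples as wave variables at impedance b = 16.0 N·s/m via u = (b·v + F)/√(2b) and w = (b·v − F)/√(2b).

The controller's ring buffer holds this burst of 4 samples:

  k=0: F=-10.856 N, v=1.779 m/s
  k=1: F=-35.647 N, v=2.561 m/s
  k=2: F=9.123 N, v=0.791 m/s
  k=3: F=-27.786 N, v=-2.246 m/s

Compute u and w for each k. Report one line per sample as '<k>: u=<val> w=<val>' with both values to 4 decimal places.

0: u=3.1127 w=6.9509
1: u=0.9420 w=13.5452
2: u=3.8500 w=0.6246
3: u=-11.2646 w=-1.4407

k=0: b·v=16.0×1.779=28.4640; √(2b)=5.6569; u=(28.4640+(-10.856))/5.6569=3.1127, w=(28.4640−(-10.856))/5.6569=6.9509
k=1: b·v=16.0×2.561=40.9760; √(2b)=5.6569; u=(40.9760+(-35.647))/5.6569=0.9420, w=(40.9760−(-35.647))/5.6569=13.5452
k=2: b·v=16.0×0.791=12.6560; √(2b)=5.6569; u=(12.6560+9.123)/5.6569=3.8500, w=(12.6560−9.123)/5.6569=0.6246
k=3: b·v=16.0×(-2.246)=-35.9360; √(2b)=5.6569; u=(-35.9360+(-27.786))/5.6569=-11.2646, w=(-35.9360−(-27.786))/5.6569=-1.4407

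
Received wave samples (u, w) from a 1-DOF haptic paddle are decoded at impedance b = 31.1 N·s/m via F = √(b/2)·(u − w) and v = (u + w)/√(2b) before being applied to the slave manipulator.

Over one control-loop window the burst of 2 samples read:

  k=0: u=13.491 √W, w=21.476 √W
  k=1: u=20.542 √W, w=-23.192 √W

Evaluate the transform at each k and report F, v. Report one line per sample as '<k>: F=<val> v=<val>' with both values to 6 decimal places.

k=0: u−w=-7.985000, u+w=34.967000; √(b/2)=3.943349, √(2b)=7.886698; F=3.943349×(-7.985)=-31.487640, v=34.967000/7.886698=4.433668
k=1: u−w=43.734000, u+w=-2.650000; √(b/2)=3.943349, √(2b)=7.886698; F=3.943349×43.734=172.458418, v=-2.650000/7.886698=-0.336009

0: F=-31.487640 v=4.433668
1: F=172.458418 v=-0.336009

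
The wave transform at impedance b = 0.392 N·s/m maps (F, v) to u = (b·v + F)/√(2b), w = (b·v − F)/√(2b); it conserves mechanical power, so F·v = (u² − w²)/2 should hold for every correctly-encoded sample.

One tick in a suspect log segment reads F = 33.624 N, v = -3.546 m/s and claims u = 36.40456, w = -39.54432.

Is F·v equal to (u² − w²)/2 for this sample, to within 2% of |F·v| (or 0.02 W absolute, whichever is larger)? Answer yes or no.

F·v = 33.624×(-3.546) = -119.2307 W.
(u² − w²)/2 = (1325.2920 − 1563.7532)/2 = -119.2306 W.
|Δ| = 0.0001;  2% of max(1, |F·v|) = 2.3846.

yes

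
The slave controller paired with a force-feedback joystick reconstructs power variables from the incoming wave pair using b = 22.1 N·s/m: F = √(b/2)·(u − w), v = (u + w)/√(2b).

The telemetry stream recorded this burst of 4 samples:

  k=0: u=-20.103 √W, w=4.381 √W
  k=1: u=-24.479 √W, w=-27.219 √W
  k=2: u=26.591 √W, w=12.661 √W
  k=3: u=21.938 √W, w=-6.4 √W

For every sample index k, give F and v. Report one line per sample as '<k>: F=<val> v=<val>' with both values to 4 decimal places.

k=0: u−w=-24.4840, u+w=-15.7220; √(b/2)=3.3242, √(2b)=6.6483; F=3.3242×(-24.484)=-81.3886, v=-15.7220/6.6483=-2.3648
k=1: u−w=2.7400, u+w=-51.6980; √(b/2)=3.3242, √(2b)=6.6483; F=3.3242×2.74=9.1082, v=-51.6980/6.6483=-7.7761
k=2: u−w=13.9300, u+w=39.2520; √(b/2)=3.3242, √(2b)=6.6483; F=3.3242×13.93=46.3055, v=39.2520/6.6483=5.9041
k=3: u−w=28.3380, u+w=15.5380; √(b/2)=3.3242, √(2b)=6.6483; F=3.3242×28.338=94.1999, v=15.5380/6.6483=2.3371

0: F=-81.3886 v=-2.3648
1: F=9.1082 v=-7.7761
2: F=46.3055 v=5.9041
3: F=94.1999 v=2.3371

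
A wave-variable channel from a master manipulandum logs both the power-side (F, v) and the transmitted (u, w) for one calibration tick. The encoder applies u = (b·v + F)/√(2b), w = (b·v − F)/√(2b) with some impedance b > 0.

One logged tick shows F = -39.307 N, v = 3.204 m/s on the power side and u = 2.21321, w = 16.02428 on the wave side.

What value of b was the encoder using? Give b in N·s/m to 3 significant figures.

b = 16.2 N·s/m

u + w = 18.23749;  u + w = √(2b)·v, so √(2b) = 18.23749/3.204 = 5.69210.
b = (√(2b))²/2 = 32.40001/2 = 16.20000.
(Check via u − w = 2F/√(2b): u − w = -13.81107, 2F/√(2b) = -13.81107.)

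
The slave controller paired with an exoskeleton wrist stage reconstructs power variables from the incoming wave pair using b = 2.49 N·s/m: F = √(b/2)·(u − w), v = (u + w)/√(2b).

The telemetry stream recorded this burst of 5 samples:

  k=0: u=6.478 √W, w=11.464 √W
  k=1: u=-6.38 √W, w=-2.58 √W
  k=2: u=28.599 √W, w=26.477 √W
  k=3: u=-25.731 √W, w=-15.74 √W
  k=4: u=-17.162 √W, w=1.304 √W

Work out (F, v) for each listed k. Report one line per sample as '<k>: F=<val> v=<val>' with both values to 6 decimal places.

k=0: u−w=-4.986000, u+w=17.942000; √(b/2)=1.115796, √(2b)=2.231591; F=1.115796×(-4.986)=-5.563357, v=17.942000/2.231591=8.040002
k=1: u−w=-3.800000, u+w=-8.960000; √(b/2)=1.115796, √(2b)=2.231591; F=1.115796×(-3.8)=-4.240024, v=-8.960000/2.231591=-4.015072
k=2: u−w=2.122000, u+w=55.076000; √(b/2)=1.115796, √(2b)=2.231591; F=1.115796×2.122=2.367718, v=55.076000/2.231591=24.680146
k=3: u−w=-9.991000, u+w=-41.471000; √(b/2)=1.115796, √(2b)=2.231591; F=1.115796×(-9.991)=-11.147915, v=-41.471000/2.231591=-18.583599
k=4: u−w=-18.466000, u+w=-15.858000; √(b/2)=1.115796, √(2b)=2.231591; F=1.115796×(-18.466)=-20.604283, v=-15.858000/2.231591=-7.106140

0: F=-5.563357 v=8.040002
1: F=-4.240024 v=-4.015072
2: F=2.367718 v=24.680146
3: F=-11.147915 v=-18.583599
4: F=-20.604283 v=-7.106140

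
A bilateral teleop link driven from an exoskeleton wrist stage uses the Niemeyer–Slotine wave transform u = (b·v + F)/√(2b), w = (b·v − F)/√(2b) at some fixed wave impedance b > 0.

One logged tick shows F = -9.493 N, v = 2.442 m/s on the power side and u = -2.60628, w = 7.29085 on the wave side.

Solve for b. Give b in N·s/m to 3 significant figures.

u + w = 4.6846;  u + w = √(2b)·v, so √(2b) = 4.6846/2.442 = 1.9183.
b = (√(2b))²/2 = 3.6800/2 = 1.8400.
(Check via u − w = 2F/√(2b): u − w = -9.8971, 2F/√(2b) = -9.8971.)

b = 1.84 N·s/m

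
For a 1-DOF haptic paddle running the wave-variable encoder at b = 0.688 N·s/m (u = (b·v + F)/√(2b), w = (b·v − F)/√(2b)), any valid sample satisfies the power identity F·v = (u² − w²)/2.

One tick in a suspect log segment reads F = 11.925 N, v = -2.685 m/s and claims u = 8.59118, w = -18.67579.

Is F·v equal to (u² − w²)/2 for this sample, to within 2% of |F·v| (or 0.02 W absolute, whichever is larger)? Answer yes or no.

no

F·v = 11.925×(-2.685) = -32.0186 W.
(u² − w²)/2 = (73.8084 − 348.7851)/2 = -137.4884 W.
|Δ| = 105.4698;  2% of max(1, |F·v|) = 0.6404.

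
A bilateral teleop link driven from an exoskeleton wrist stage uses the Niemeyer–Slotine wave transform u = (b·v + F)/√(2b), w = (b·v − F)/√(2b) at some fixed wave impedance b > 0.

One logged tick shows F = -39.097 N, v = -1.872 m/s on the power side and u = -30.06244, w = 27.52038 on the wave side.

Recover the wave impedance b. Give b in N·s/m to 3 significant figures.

u + w = -2.5421;  u + w = √(2b)·v, so √(2b) = -2.5421/(-1.872) = 1.3579.
b = (√(2b))²/2 = 1.8440/2 = 0.9220.
(Check via u − w = 2F/√(2b): u − w = -57.5828, 2F/√(2b) = -57.5829.)

b = 0.922 N·s/m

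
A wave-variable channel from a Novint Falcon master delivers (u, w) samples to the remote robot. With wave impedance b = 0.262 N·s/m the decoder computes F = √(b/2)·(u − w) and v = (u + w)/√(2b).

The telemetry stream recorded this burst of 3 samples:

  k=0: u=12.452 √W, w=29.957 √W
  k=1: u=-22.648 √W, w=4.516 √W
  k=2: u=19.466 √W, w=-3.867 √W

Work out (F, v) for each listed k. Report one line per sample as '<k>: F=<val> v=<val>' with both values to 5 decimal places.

0: F=-6.33575 v=58.58580
1: F=-9.83172 v=-25.04840
2: F=8.44513 v=21.54920

k=0: u−w=-17.50500, u+w=42.40900; √(b/2)=0.36194, √(2b)=0.72388; F=0.36194×(-17.505)=-6.33575, v=42.40900/0.72388=58.58580
k=1: u−w=-27.16400, u+w=-18.13200; √(b/2)=0.36194, √(2b)=0.72388; F=0.36194×(-27.164)=-9.83172, v=-18.13200/0.72388=-25.04840
k=2: u−w=23.33300, u+w=15.59900; √(b/2)=0.36194, √(2b)=0.72388; F=0.36194×23.333=8.44513, v=15.59900/0.72388=21.54920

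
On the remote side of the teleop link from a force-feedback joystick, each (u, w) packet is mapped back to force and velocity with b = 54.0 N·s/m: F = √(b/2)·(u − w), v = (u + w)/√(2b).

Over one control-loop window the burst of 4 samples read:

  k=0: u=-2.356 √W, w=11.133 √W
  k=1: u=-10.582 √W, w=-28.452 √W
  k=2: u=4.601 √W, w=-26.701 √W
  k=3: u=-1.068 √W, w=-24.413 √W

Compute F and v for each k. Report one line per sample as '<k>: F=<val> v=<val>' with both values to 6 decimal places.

0: F=-70.090900 v=0.844567
1: F=92.855244 v=-3.756048
2: F=162.649963 v=-2.126573
3: F=121.304178 v=-2.451910

k=0: u−w=-13.489000, u+w=8.777000; √(b/2)=5.196152, √(2b)=10.392305; F=5.196152×(-13.489)=-70.090900, v=8.777000/10.392305=0.844567
k=1: u−w=17.870000, u+w=-39.034000; √(b/2)=5.196152, √(2b)=10.392305; F=5.196152×17.87=92.855244, v=-39.034000/10.392305=-3.756048
k=2: u−w=31.302000, u+w=-22.100000; √(b/2)=5.196152, √(2b)=10.392305; F=5.196152×31.302=162.649963, v=-22.100000/10.392305=-2.126573
k=3: u−w=23.345000, u+w=-25.481000; √(b/2)=5.196152, √(2b)=10.392305; F=5.196152×23.345=121.304178, v=-25.481000/10.392305=-2.451910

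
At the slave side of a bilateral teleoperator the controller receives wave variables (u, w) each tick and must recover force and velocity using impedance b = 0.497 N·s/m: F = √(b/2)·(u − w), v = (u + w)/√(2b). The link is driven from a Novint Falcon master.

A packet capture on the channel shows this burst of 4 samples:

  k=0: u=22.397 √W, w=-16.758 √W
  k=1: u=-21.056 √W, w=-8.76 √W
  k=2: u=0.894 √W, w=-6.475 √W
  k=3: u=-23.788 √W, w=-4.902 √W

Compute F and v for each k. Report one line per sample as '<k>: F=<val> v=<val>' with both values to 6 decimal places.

k=0: u−w=39.155000, u+w=5.639000; √(b/2)=0.498498, √(2b)=0.996995; F=0.498498×39.155=19.518679, v=5.639000/0.996995=5.655994
k=1: u−w=-12.296000, u+w=-29.816000; √(b/2)=0.498498, √(2b)=0.996995; F=0.498498×(-12.296)=-6.129528, v=-29.816000/0.996995=-29.905853
k=2: u−w=7.369000, u+w=-5.581000; √(b/2)=0.498498, √(2b)=0.996995; F=0.498498×7.369=3.673430, v=-5.581000/0.996995=-5.597819
k=3: u−w=-18.886000, u+w=-28.690000; √(b/2)=0.498498, √(2b)=0.996995; F=0.498498×(-18.886)=-9.414628, v=-28.690000/0.996995=-28.776459

0: F=19.518679 v=5.655994
1: F=-6.129528 v=-29.905853
2: F=3.673430 v=-5.597819
3: F=-9.414628 v=-28.776459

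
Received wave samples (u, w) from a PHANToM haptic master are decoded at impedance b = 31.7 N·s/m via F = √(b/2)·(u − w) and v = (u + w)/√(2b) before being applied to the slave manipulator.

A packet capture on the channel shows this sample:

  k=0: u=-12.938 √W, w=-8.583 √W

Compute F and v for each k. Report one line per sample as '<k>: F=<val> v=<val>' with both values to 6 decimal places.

k=0: u−w=-4.355000, u+w=-21.521000; √(b/2)=3.981206, √(2b)=7.962412; F=3.981206×(-4.355)=-17.338151, v=-21.521000/7.962412=-2.702824

0: F=-17.338151 v=-2.702824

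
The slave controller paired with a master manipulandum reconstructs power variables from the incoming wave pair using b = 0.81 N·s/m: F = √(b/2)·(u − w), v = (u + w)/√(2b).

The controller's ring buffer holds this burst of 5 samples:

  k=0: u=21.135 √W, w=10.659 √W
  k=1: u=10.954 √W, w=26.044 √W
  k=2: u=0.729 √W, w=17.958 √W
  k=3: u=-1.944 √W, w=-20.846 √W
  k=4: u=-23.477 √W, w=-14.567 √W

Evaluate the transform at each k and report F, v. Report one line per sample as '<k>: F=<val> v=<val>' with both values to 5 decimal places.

0: F=6.66689 v=24.97973
1: F=-9.60322 v=29.06837
2: F=-10.96447 v=14.68189
3: F=12.02916 v=-17.90552
4: F=-5.67029 v=-29.89019

k=0: u−w=10.47600, u+w=31.79400; √(b/2)=0.63640, √(2b)=1.27279; F=0.63640×10.476=6.66689, v=31.79400/1.27279=24.97973
k=1: u−w=-15.09000, u+w=36.99800; √(b/2)=0.63640, √(2b)=1.27279; F=0.63640×(-15.09)=-9.60322, v=36.99800/1.27279=29.06837
k=2: u−w=-17.22900, u+w=18.68700; √(b/2)=0.63640, √(2b)=1.27279; F=0.63640×(-17.229)=-10.96447, v=18.68700/1.27279=14.68189
k=3: u−w=18.90200, u+w=-22.79000; √(b/2)=0.63640, √(2b)=1.27279; F=0.63640×18.902=12.02916, v=-22.79000/1.27279=-17.90552
k=4: u−w=-8.91000, u+w=-38.04400; √(b/2)=0.63640, √(2b)=1.27279; F=0.63640×(-8.91)=-5.67029, v=-38.04400/1.27279=-29.89019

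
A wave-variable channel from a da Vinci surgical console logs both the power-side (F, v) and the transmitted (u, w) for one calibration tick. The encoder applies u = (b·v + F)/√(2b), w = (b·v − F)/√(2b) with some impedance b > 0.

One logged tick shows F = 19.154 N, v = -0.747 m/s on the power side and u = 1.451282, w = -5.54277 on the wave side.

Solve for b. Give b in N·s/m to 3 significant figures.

u + w = -4.091488;  u + w = √(2b)·v, so √(2b) = -4.091488/(-0.747) = 5.477226.
b = (√(2b))²/2 = 30.000007/2 = 15.000004.
(Check via u − w = 2F/√(2b): u − w = 6.994052, 2F/√(2b) = 6.994051.)

b = 15 N·s/m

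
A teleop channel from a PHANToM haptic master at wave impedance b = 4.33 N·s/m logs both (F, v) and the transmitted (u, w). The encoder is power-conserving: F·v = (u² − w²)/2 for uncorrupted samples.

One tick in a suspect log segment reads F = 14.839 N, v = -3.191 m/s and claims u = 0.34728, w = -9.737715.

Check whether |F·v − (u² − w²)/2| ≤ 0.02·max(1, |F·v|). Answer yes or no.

yes

F·v = 14.839×(-3.191) = -47.351249 W.
(u² − w²)/2 = (0.120603 − 94.823093)/2 = -47.351245 W.
|Δ| = 0.000004;  2% of max(1, |F·v|) = 0.947025.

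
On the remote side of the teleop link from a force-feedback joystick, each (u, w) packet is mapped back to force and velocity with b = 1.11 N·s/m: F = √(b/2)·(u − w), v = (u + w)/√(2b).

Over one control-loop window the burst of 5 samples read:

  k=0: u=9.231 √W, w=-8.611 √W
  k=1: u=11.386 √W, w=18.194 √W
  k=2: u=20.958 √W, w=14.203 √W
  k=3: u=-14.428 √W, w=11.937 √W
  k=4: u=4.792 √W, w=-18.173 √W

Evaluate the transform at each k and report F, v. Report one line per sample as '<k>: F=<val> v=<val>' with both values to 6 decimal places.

k=0: u−w=17.842000, u+w=0.620000; √(b/2)=0.744983, √(2b)=1.489966; F=0.744983×17.842=13.291991, v=0.620000/1.489966=0.416117
k=1: u−w=-6.808000, u+w=29.580000; √(b/2)=0.744983, √(2b)=1.489966; F=0.744983×(-6.808)=-5.071846, v=29.580000/1.489966=19.852796
k=2: u−w=6.755000, u+w=35.161000; √(b/2)=0.744983, √(2b)=1.489966; F=0.744983×6.755=5.032362, v=35.161000/1.489966=23.598518
k=3: u−w=-26.365000, u+w=-2.491000; √(b/2)=0.744983, √(2b)=1.489966; F=0.744983×(-26.365)=-19.641483, v=-2.491000/1.489966=-1.671850
k=4: u−w=22.965000, u+w=-13.381000; √(b/2)=0.744983, √(2b)=1.489966; F=0.744983×22.965=17.108540, v=-13.381000/1.489966=-8.980739

0: F=13.291991 v=0.416117
1: F=-5.071846 v=19.852796
2: F=5.032362 v=23.598518
3: F=-19.641483 v=-1.671850
4: F=17.108540 v=-8.980739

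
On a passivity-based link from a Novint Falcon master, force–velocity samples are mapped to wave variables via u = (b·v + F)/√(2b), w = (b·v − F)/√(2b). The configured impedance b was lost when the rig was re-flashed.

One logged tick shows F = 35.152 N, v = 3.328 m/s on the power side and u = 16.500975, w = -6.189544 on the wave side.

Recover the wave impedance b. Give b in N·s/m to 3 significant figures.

b = 4.8 N·s/m

u + w = 10.311431;  u + w = √(2b)·v, so √(2b) = 10.311431/3.328 = 3.098387.
b = (√(2b))²/2 = 9.600000/2 = 4.800000.
(Check via u − w = 2F/√(2b): u − w = 22.690519, 2F/√(2b) = 22.690518.)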